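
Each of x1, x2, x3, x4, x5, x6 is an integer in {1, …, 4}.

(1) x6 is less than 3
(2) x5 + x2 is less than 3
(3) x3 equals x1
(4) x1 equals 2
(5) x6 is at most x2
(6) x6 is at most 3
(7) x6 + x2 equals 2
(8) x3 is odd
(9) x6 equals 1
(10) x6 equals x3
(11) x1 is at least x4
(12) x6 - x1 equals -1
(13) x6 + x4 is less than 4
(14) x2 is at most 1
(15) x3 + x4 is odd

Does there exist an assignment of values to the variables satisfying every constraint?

Unsatisfiable

Constraint 9 fixes x6 = 1 and constraint 4 fixes x1 = 2. Constraints 3 and 10 give x6 = x3 = x1, so x6 = x1. But 1 ≠ 2 — contradiction.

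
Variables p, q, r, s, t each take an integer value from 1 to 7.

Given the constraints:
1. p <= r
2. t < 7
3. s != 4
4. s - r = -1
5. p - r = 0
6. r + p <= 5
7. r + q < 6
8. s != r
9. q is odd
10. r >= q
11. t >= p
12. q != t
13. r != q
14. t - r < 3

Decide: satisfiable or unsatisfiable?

Satisfiable

Try p = 2, q = 1, r = 2, s = 1, t = 2.
Check constraint 4: s - r = -1; constraint 5: p - r = 0; constraint 6: r + p = 4. The remaining constraints are straightforward to verify.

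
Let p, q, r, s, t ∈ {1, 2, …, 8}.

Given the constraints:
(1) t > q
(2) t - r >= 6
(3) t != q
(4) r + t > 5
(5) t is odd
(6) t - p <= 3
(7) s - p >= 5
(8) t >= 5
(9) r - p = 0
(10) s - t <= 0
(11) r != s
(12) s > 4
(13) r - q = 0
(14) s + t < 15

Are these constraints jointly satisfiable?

Unsatisfiable

Constraints 6, 7, and 10 give s − p ≥ 5, p − t ≥ -3, t − s ≥ 0.
Adding all 3 inequalities: the left sides telescope to 0, and the right sides sum to 5 + (-3) + 0 = 2. So 0 ≥ 2, which is false.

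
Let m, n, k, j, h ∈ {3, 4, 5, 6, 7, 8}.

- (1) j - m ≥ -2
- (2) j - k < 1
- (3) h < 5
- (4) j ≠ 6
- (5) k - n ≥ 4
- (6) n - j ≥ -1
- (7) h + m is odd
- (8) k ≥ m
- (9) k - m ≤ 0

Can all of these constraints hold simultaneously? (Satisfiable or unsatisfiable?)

Unsatisfiable

Constraints 1, 5, 6, and 9 give k − n ≥ 4, n − j ≥ -1, j − m ≥ -2, m − k ≥ 0.
Adding all 4 inequalities: the left sides telescope to 0, and the right sides sum to 4 + (-1) + (-2) + 0 = 1. So 0 ≥ 1, which is false.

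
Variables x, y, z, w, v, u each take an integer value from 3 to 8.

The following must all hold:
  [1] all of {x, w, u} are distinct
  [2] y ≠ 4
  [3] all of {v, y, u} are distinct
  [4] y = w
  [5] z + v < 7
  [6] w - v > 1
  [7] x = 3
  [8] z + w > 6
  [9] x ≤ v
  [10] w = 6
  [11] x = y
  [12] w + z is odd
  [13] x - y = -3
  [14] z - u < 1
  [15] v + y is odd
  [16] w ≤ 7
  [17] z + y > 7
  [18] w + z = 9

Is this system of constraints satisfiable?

Unsatisfiable

Constraint 7 fixes x = 3 and constraint 10 fixes w = 6. Constraints 4 and 11 give x = y = w, so x = w. But 3 ≠ 6 — contradiction.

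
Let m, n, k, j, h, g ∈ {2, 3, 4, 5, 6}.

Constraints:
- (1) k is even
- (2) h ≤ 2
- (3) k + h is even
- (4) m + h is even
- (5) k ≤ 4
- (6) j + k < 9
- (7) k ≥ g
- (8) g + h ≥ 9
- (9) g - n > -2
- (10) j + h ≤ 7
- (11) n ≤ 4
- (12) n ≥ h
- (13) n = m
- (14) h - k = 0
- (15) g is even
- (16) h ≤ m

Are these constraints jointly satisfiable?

From constraints 5 and 7: g ≤ k ≤ 4. From constraints 11 and 12: h ≤ n ≤ 4. Hence g + h ≤ 8. But constraint 8 requires g + h ≥ 9, and 9 > 8. Contradiction.

Unsatisfiable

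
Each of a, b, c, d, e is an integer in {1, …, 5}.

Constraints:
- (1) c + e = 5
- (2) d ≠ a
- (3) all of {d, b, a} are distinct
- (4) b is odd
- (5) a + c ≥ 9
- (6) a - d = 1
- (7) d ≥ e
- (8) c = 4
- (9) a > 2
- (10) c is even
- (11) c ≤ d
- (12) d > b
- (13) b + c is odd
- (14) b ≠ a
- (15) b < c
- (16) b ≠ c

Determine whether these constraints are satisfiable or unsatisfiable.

Take a = 5, b = 3, c = 4, d = 4, e = 1. Then constraint 1: c + e = 5; constraint 5: a + c = 9, and every other listed constraint is also met.

Satisfiable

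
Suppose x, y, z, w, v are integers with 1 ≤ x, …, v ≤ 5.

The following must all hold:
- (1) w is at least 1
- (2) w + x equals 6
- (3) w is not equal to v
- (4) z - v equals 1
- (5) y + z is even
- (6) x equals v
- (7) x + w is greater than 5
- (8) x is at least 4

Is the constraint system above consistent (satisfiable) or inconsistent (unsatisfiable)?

Satisfiable

The assignment x = 4, y = 5, z = 5, w = 2, v = 4 works:
  constraint 2 holds since w + x = 6.
  constraint 4 holds since z - v = 1.
  constraint 7 holds since x + w = 6.
The rest check out directly.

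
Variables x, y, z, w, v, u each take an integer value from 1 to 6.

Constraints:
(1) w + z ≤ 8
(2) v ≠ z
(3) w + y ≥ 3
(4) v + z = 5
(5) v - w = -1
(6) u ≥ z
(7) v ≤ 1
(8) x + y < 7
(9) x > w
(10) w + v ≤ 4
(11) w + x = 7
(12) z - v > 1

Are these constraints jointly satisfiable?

The assignment x = 5, y = 1, z = 4, w = 2, v = 1, u = 5 works:
  constraint 1 holds since w + z = 6.
  constraint 3 holds since w + y = 3.
The rest check out directly.

Satisfiable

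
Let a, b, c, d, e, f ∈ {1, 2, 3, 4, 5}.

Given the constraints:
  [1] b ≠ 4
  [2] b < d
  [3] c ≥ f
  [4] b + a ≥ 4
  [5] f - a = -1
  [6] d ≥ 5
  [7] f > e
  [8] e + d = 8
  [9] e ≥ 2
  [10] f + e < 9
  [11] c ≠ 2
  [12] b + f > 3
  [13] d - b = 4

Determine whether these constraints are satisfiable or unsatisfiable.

Try a = 5, b = 1, c = 5, d = 5, e = 3, f = 4.
Check constraint 4: b + a = 6; constraint 5: f - a = -1. The remaining constraints are straightforward to verify.

Satisfiable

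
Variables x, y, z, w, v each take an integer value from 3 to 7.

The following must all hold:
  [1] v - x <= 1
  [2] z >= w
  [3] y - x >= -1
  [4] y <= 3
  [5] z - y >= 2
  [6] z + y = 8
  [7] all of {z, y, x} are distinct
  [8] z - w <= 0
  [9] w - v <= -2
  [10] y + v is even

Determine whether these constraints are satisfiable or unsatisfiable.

Constraints 1, 3, 5, 8, and 9 give v − w ≥ 2, w − z ≥ 0, z − y ≥ 2, y − x ≥ -1, x − v ≥ -1.
Adding all 5 inequalities: the left sides telescope to 0, and the right sides sum to 2 + 0 + 2 + (-1) + (-1) = 2. So 0 ≥ 2, which is false.

Unsatisfiable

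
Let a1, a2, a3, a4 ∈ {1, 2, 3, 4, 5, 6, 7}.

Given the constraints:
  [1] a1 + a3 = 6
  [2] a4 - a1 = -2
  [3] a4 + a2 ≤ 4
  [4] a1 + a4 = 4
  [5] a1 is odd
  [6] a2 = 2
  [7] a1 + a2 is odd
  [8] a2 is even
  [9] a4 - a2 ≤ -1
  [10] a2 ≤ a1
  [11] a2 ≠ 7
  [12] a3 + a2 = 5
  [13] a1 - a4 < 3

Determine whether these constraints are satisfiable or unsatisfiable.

Satisfiable

The assignment a1 = 3, a2 = 2, a3 = 3, a4 = 1 works:
  constraint 1 holds since a1 + a3 = 6.
  constraint 2 holds since a4 - a1 = -2.
  constraint 3 holds since a4 + a2 = 3.
The rest check out directly.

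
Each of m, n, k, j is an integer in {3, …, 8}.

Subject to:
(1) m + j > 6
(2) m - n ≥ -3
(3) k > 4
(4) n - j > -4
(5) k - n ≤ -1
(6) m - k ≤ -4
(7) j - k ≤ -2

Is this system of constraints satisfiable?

Constraints 2, 5, and 6 give k − m ≥ 4, m − n ≥ -3, n − k ≥ 1.
Adding all 3 inequalities: the left sides telescope to 0, and the right sides sum to 4 + (-3) + 1 = 2. So 0 ≥ 2, which is false.

Unsatisfiable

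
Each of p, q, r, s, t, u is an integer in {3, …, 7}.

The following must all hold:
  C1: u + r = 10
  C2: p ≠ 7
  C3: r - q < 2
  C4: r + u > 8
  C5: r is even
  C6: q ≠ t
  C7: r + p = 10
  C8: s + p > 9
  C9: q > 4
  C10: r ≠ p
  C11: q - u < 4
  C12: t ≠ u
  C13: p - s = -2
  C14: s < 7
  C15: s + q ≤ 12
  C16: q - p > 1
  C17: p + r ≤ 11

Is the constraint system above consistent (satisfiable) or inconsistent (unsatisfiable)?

Satisfiable

Try p = 4, q = 6, r = 6, s = 6, t = 7, u = 4.
Check constraint 1: u + r = 10; constraint 3: r - q = 0; constraint 4: r + u = 10. The remaining constraints are straightforward to verify.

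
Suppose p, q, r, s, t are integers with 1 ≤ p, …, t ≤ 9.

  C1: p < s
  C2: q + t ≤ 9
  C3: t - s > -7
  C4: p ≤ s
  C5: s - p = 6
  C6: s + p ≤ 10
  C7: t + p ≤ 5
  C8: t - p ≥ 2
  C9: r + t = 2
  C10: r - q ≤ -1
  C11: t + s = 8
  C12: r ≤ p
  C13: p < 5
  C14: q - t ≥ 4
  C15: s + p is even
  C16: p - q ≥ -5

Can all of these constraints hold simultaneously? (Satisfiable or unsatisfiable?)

Unsatisfiable

Constraints 8, 14, and 16 give q − t ≥ 4, t − p ≥ 2, p − q ≥ -5.
Adding all 3 inequalities: the left sides telescope to 0, and the right sides sum to 4 + 2 + (-5) = 1. So 0 ≥ 1, which is false.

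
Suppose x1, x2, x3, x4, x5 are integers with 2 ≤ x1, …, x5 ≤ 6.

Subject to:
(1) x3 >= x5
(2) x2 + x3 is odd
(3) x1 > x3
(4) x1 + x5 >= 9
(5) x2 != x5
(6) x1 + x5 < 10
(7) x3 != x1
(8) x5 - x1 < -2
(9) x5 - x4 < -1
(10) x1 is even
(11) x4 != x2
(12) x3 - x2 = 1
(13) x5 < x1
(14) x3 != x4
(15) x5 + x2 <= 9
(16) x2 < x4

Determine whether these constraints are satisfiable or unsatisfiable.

Satisfiable

The assignment x1 = 6, x2 = 4, x3 = 5, x4 = 6, x5 = 3 works:
  constraint 4 holds since x1 + x5 = 9.
  constraint 6 holds since x1 + x5 = 9.
The rest check out directly.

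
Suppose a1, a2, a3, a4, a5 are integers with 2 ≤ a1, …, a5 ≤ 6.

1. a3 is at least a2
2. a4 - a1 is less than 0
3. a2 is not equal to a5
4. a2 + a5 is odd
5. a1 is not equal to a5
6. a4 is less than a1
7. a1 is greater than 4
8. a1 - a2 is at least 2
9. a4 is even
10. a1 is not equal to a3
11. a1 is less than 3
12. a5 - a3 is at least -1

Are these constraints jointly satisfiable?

From constraint 7: a1 ≥ 5. From constraint 11: a1 ≤ 2. But 2 < 5, so no value of a1 works.

Unsatisfiable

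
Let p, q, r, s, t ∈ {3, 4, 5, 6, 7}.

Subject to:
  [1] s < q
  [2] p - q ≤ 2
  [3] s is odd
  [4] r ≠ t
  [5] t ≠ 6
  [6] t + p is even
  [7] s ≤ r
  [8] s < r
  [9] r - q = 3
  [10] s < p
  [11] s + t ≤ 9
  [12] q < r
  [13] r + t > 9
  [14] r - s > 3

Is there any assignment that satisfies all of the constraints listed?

Satisfiable

Try p = 5, q = 4, r = 7, s = 3, t = 5.
Check constraint 2: p - q = 1; constraint 9: r - q = 3. The remaining constraints are straightforward to verify.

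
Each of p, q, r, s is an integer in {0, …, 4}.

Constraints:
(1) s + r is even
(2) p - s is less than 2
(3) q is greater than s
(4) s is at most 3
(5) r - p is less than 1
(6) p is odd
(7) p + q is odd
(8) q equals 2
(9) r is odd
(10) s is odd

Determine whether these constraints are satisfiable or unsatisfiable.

Try p = 1, q = 2, r = 1, s = 1.
Check constraint 2: p - s = 0; constraint 5: r - p = 0. The remaining constraints are straightforward to verify.

Satisfiable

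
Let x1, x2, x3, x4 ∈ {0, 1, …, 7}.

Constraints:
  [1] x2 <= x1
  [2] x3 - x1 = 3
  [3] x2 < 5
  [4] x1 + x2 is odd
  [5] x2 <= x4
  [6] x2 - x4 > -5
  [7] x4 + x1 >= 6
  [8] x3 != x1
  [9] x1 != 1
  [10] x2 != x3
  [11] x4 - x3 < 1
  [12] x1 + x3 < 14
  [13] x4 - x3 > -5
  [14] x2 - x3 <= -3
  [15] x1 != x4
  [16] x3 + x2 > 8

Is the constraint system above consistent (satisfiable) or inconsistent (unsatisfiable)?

Take x1 = 4, x2 = 3, x3 = 7, x4 = 5. Then constraint 2: x3 - x1 = 3; constraint 6: x2 - x4 = -2; constraint 7: x4 + x1 = 9, and every other listed constraint is also met.

Satisfiable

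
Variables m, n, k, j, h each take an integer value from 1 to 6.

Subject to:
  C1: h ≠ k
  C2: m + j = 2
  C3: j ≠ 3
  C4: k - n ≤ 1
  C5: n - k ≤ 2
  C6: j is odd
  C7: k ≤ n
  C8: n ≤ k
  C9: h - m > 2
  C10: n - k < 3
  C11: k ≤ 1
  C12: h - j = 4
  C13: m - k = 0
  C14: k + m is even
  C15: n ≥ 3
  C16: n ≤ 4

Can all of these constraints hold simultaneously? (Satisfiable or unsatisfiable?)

From constraints 8 and 15: k ≥ n and n ≥ 3, so k ≥ 3. From constraint 11: k ≤ 1. But 1 < 3, so no value of k works.

Unsatisfiable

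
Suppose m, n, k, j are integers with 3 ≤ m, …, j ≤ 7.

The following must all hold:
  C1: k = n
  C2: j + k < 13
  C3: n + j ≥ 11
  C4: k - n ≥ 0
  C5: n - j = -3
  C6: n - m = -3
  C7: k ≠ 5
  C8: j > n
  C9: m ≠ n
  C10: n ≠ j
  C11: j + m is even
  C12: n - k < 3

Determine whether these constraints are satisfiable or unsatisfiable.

Take m = 7, n = 4, k = 4, j = 7. Then constraint 2: j + k = 11; constraint 3: n + j = 11; constraint 4: k - n = 0, and every other listed constraint is also met.

Satisfiable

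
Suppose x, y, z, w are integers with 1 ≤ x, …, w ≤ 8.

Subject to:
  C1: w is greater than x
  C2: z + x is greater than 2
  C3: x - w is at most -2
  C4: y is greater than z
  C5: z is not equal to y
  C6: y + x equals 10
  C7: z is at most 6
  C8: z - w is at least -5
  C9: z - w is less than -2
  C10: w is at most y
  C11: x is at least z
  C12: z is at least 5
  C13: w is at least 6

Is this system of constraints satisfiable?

Unsatisfiable

From constraints 10 and 13: y ≥ w ≥ 6. From constraints 11 and 12: x ≥ z ≥ 5. Hence y + x ≥ 11. But constraint 6 requires y + x = 10, and 10 < 11. Contradiction.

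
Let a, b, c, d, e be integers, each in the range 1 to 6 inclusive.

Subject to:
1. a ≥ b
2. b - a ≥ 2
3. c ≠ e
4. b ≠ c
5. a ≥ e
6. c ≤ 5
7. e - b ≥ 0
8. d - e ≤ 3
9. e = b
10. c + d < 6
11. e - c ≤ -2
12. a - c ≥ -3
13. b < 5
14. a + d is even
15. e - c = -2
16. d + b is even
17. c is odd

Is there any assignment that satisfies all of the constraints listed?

Constraints 2, 7, 11, and 12 give a − c ≥ -3, c − e ≥ 2, e − b ≥ 0, b − a ≥ 2.
Adding all 4 inequalities: the left sides telescope to 0, and the right sides sum to (-3) + 2 + 0 + 2 = 1. So 0 ≥ 1, which is false.

Unsatisfiable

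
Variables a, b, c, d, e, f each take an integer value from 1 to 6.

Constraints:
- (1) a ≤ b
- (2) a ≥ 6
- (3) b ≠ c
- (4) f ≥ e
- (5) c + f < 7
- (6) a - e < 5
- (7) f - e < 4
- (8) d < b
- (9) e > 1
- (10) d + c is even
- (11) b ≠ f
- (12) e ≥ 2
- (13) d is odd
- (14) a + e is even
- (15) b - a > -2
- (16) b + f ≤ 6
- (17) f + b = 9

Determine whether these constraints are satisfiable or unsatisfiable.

Unsatisfiable

From constraints 1 and 2: b ≥ a ≥ 6. From constraints 4 and 12: f ≥ e ≥ 2. Hence b + f ≥ 8. But constraint 16 requires b + f ≤ 6, and 6 < 8. Contradiction.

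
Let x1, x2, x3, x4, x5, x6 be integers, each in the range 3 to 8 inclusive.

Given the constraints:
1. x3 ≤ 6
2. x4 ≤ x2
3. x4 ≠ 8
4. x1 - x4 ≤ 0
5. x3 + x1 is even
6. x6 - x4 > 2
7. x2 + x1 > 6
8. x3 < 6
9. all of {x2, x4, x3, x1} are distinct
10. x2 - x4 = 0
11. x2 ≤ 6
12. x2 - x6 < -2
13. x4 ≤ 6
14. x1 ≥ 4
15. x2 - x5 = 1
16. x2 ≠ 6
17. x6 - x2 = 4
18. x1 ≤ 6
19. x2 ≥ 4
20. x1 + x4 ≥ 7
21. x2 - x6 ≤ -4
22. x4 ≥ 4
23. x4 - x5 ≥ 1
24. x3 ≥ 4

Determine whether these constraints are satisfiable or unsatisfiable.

Unsatisfiable

Constraints 1, 11, 13, 14, 18, 19, 22, and 24 confine each of x2, x4, x3, x1 to the 3 values {4, …, 6}.
Constraint 9 requires all 4 of them to be distinct, but only 3 values are available — impossible by the pigeonhole principle.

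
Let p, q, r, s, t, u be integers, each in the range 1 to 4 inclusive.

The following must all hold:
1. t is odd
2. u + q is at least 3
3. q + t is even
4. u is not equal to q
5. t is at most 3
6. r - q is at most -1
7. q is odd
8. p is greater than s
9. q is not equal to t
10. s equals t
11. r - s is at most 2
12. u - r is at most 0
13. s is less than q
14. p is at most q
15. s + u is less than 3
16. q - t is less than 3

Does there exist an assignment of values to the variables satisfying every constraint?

Satisfiable

One satisfying assignment is p = 3, q = 3, r = 1, s = 1, t = 1, u = 1.
For the less obvious constraints — constraint 2: u + q = 4; constraint 6: r - q = -2 — and the others hold by inspection.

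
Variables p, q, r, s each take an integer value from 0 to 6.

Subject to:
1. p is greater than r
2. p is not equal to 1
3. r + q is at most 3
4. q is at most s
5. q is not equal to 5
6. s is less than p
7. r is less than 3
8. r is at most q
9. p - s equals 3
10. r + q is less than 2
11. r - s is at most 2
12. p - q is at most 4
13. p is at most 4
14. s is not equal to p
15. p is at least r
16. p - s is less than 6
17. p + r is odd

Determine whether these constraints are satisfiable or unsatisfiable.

Satisfiable

Take p = 3, q = 0, r = 0, s = 0. Then constraint 3: r + q = 0; constraint 9: p - s = 3; constraint 10: r + q = 0, and every other listed constraint is also met.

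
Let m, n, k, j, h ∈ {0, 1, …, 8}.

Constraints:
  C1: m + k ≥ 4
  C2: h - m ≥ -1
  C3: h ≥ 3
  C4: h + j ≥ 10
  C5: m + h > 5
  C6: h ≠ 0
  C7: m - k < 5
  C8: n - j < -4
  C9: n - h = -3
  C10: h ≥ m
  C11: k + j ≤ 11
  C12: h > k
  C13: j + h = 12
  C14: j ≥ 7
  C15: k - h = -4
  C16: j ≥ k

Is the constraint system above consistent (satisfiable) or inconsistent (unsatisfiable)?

Take m = 4, n = 1, k = 0, j = 8, h = 4. Then constraint 1: m + k = 4; constraint 2: h - m = 0; constraint 4: h + j = 12, and every other listed constraint is also met.

Satisfiable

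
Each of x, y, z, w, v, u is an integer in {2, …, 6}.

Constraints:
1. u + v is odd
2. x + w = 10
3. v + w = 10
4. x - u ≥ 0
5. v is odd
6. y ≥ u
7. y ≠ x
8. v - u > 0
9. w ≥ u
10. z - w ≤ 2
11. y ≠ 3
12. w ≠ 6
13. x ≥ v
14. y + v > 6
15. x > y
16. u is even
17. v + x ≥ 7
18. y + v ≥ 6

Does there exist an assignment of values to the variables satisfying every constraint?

One satisfying assignment is x = 5, y = 4, z = 5, w = 5, v = 5, u = 4.
For the less obvious constraints — constraint 2: x + w = 10; constraint 3: v + w = 10 — and the others hold by inspection.

Satisfiable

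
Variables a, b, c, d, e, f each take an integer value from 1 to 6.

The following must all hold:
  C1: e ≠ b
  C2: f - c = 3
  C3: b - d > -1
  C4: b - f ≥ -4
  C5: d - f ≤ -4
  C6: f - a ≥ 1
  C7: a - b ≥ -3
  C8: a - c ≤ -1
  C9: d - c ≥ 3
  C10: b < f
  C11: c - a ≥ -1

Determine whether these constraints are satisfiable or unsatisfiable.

Constraints 4, 5, 7, 8, and 9 give d − c ≥ 3, c − a ≥ 1, a − b ≥ -3, b − f ≥ -4, f − d ≥ 4.
Adding all 5 inequalities: the left sides telescope to 0, and the right sides sum to 3 + 1 + (-3) + (-4) + 4 = 1. So 0 ≥ 1, which is false.

Unsatisfiable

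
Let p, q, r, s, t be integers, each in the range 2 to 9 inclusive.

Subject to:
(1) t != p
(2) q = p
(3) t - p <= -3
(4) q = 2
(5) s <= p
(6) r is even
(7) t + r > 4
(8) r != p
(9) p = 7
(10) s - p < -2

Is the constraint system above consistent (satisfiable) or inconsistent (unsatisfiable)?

Constraint 4 fixes q = 2 and constraint 9 fixes p = 7, but constraint 2 requires q = p. Since 2 ≠ 7, contradiction.

Unsatisfiable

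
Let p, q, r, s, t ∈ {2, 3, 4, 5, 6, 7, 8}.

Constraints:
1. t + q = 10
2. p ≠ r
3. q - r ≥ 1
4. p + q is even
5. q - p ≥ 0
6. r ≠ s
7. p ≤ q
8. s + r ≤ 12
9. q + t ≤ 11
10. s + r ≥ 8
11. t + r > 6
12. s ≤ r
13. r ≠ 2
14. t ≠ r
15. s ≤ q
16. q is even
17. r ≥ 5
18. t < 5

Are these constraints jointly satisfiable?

Satisfiable

Setting (p, q, r, s, t) = (6, 6, 5, 4, 4) satisfies everything: constraint 1: t + q = 10; constraint 3: q - r = 1, and the others follow.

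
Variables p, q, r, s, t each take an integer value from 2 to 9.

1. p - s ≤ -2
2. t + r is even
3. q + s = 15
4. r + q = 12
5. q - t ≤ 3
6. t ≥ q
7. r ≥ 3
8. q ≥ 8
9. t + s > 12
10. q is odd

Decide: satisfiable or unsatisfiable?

Satisfiable

The assignment p = 3, q = 9, r = 3, s = 6, t = 9 works:
  constraint 1 holds since p - s = -3.
  constraint 3 holds since q + s = 15.
  constraint 4 holds since r + q = 12.
The rest check out directly.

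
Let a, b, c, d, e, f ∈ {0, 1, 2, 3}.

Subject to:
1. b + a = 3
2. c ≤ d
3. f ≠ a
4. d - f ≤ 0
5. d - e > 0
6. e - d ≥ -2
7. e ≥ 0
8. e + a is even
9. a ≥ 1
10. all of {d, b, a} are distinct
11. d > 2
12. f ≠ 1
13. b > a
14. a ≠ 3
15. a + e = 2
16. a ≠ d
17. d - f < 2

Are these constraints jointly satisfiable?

Satisfiable

Setting (a, b, c, d, e, f) = (1, 2, 0, 3, 1, 3) satisfies everything: constraint 1: b + a = 3; constraint 4: d - f = 0, and the others follow.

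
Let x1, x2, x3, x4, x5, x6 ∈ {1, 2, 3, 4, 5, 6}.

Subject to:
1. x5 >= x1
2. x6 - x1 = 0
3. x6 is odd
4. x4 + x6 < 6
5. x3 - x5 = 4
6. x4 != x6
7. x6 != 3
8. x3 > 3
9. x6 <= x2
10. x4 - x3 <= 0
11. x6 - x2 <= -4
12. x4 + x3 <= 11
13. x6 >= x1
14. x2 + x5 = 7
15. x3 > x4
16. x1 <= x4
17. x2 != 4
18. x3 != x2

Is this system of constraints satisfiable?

Setting (x1, x2, x3, x4, x5, x6) = (1, 5, 6, 3, 2, 1) satisfies everything: constraint 2: x6 - x1 = 0; constraint 4: x4 + x6 = 4; constraint 5: x3 - x5 = 4, and the others follow.

Satisfiable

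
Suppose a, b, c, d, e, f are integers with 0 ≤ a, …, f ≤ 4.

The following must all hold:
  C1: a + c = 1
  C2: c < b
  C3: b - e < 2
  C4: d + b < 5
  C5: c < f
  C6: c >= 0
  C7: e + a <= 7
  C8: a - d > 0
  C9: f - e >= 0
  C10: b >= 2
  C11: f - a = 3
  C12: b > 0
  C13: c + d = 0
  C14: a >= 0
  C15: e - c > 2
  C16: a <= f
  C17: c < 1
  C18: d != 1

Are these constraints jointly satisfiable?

Satisfiable

The assignment a = 1, b = 4, c = 0, d = 0, e = 3, f = 4 works:
  constraint 1 holds since a + c = 1.
  constraint 3 holds since b - e = 1.
  constraint 4 holds since d + b = 4.
The rest check out directly.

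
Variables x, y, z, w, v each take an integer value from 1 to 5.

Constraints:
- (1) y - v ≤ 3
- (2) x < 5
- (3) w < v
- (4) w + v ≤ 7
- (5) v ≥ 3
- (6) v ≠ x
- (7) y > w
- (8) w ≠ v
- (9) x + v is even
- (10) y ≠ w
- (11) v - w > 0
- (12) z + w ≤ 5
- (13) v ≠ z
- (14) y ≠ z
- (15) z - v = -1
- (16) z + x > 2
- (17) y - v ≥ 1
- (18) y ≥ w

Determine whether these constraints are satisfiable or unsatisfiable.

Satisfiable

Setting (x, y, z, w, v) = (1, 4, 2, 1, 3) satisfies everything: constraint 1: y - v = 1; constraint 4: w + v = 4, and the others follow.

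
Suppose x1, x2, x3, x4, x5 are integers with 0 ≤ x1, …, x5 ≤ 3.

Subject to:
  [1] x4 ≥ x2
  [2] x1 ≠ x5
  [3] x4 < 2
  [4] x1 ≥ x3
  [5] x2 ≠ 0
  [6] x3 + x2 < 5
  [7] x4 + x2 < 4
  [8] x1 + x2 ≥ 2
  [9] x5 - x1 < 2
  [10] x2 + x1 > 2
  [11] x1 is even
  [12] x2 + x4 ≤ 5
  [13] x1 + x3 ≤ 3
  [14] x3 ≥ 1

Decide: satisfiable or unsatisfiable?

Satisfiable

Try x1 = 2, x2 = 1, x3 = 1, x4 = 1, x5 = 1.
Check constraint 6: x3 + x2 = 2; constraint 7: x4 + x2 = 2; constraint 8: x1 + x2 = 3. The remaining constraints are straightforward to verify.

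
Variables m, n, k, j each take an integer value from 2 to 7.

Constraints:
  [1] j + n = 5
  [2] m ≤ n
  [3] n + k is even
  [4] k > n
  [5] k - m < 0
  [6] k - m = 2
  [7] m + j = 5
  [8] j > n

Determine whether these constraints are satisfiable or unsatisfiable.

Unsatisfiable

Constraints 2, 4, and 5 give k < m, m ≤ n, n < k. Chaining: k < m ≤ n < k, which forces k < k — impossible.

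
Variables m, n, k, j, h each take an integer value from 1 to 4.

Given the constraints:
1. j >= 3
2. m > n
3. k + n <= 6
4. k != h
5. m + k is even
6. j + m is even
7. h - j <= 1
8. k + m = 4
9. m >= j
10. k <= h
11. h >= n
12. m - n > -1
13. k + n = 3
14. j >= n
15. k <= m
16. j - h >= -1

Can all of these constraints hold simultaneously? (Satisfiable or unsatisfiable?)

The assignment m = 3, n = 2, k = 1, j = 3, h = 3 works:
  constraint 3 holds since k + n = 3.
  constraint 7 holds since h - j = 0.
  constraint 8 holds since k + m = 4.
The rest check out directly.

Satisfiable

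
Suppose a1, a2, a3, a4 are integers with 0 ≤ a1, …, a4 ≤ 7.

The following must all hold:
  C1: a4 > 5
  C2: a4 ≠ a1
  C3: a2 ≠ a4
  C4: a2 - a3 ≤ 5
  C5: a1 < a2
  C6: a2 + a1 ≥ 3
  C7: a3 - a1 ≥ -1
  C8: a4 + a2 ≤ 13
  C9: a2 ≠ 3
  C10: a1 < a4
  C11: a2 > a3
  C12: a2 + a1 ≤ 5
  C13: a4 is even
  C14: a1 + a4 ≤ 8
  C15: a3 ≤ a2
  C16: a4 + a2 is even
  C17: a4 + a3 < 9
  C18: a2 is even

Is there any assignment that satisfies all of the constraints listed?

Setting (a1, a2, a3, a4) = (1, 4, 1, 6) satisfies everything: constraint 4: a2 - a3 = 3; constraint 6: a2 + a1 = 5; constraint 7: a3 - a1 = 0, and the others follow.

Satisfiable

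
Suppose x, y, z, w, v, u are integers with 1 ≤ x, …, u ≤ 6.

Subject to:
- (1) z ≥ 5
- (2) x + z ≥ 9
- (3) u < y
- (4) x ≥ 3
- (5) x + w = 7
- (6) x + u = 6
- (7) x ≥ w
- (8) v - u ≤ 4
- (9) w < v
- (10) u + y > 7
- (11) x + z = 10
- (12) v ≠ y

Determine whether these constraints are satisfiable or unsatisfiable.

The assignment x = 4, y = 6, z = 6, w = 3, v = 4, u = 2 works:
  constraint 2 holds since x + z = 10.
  constraint 5 holds since x + w = 7.
The rest check out directly.

Satisfiable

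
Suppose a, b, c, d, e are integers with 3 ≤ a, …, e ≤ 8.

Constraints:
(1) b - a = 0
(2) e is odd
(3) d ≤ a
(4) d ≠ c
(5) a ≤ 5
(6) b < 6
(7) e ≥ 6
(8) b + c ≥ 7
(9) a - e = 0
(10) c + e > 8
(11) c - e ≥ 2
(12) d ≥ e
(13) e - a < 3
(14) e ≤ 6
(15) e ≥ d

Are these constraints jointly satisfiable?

Unsatisfiable

From constraints 7 and 12: d ≥ e and e ≥ 6, so d ≥ 6. From constraints 3 and 5: d ≤ a and a ≤ 5, so d ≤ 5. But 5 < 6, so no value of d works.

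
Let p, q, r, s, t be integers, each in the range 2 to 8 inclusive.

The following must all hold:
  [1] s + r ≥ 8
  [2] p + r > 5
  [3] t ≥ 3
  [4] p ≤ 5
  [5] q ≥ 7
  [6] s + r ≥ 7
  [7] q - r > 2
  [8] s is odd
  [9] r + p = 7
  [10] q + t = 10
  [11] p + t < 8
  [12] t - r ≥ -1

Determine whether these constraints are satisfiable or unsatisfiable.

Satisfiable

The assignment p = 4, q = 7, r = 3, s = 7, t = 3 works:
  constraint 1 holds since s + r = 10.
  constraint 2 holds since p + r = 7.
The rest check out directly.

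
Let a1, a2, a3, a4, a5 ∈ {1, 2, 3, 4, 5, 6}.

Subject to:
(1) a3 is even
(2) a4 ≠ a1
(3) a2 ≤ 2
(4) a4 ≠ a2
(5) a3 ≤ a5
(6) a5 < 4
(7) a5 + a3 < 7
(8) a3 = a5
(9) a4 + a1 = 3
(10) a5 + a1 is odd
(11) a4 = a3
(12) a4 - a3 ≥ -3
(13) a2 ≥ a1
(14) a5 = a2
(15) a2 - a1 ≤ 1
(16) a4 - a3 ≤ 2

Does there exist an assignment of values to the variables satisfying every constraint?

From constraints 8, 11, and 14, a4 = a3 = a5 = a2, so a4 = a2. But constraint 4 says a4 ≠ a2. Contradiction.

Unsatisfiable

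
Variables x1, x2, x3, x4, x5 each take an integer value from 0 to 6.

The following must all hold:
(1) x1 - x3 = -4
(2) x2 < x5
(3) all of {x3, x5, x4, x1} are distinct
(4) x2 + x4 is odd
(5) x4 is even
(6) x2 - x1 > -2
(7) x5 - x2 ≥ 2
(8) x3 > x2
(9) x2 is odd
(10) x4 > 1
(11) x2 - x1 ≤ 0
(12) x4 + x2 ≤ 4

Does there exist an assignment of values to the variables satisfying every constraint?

The assignment x1 = 1, x2 = 1, x3 = 5, x4 = 2, x5 = 6 works:
  constraint 1 holds since x1 - x3 = -4.
  constraint 6 holds since x2 - x1 = 0.
The rest check out directly.

Satisfiable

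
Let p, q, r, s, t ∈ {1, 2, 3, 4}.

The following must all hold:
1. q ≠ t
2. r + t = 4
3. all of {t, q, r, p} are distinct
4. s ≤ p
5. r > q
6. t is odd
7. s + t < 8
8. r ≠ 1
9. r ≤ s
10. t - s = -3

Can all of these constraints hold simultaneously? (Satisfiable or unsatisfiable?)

Setting (p, q, r, s, t) = (4, 2, 3, 4, 1) satisfies everything: constraint 2: r + t = 4; constraint 7: s + t = 5; constraint 10: t - s = -3, and the others follow.

Satisfiable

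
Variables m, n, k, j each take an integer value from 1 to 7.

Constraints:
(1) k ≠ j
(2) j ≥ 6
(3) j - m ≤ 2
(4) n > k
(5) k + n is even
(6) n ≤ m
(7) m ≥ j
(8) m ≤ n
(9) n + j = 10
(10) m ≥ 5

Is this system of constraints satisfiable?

From constraints 8 and 10: n ≥ m ≥ 5. From constraint 2: j ≥ 6. Hence n + j ≥ 11. But constraint 9 requires n + j = 10, and 10 < 11. Contradiction.

Unsatisfiable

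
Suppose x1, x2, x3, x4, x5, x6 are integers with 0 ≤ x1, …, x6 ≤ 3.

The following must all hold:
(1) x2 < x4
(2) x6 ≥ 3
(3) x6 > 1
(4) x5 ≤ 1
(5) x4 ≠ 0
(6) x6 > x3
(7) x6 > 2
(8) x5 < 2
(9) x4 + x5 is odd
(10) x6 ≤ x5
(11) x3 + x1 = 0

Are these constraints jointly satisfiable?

Unsatisfiable

From constraint 2: x6 ≥ 3. From constraints 4 and 10: x6 ≤ x5 and x5 ≤ 1, so x6 ≤ 1. But 1 < 3, so no value of x6 works.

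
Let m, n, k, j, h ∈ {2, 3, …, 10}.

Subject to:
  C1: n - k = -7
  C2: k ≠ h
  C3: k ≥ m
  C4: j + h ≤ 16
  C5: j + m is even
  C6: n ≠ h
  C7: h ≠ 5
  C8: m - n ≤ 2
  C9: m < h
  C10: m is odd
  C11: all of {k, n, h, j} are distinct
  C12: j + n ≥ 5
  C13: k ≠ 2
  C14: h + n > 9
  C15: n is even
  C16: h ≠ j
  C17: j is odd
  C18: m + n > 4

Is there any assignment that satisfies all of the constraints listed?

Setting (m, n, k, j, h) = (3, 2, 9, 3, 10) satisfies everything: constraint 1: n - k = -7; constraint 4: j + h = 13; constraint 8: m - n = 1, and the others follow.

Satisfiable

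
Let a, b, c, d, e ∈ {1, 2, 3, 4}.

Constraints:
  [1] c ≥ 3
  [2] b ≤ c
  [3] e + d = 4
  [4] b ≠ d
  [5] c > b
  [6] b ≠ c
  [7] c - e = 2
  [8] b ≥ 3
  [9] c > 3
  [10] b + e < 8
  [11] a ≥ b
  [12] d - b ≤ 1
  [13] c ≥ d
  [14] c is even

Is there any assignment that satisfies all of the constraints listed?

The assignment a = 3, b = 3, c = 4, d = 2, e = 2 works:
  constraint 3 holds since e + d = 4.
  constraint 7 holds since c - e = 2.
  constraint 10 holds since b + e = 5.
The rest check out directly.

Satisfiable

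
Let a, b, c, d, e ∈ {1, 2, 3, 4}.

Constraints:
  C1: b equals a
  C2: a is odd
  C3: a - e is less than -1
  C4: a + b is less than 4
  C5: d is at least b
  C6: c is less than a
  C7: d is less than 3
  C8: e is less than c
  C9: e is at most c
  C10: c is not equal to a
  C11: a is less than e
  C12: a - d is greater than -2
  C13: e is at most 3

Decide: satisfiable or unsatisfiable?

Constraints 6, 8, and 11 give c < a, a < e, e < c. Chaining: c < a < e < c, which forces c < c — impossible.

Unsatisfiable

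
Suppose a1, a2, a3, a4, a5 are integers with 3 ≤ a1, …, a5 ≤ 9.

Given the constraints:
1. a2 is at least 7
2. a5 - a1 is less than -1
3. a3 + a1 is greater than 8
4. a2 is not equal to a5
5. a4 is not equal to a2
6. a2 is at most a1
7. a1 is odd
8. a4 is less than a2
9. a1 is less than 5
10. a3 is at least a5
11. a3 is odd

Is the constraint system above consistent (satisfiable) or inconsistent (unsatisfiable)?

From constraints 1 and 6: a1 ≥ a2 and a2 ≥ 7, so a1 ≥ 7. From constraint 9: a1 ≤ 4. But 4 < 7, so no value of a1 works.

Unsatisfiable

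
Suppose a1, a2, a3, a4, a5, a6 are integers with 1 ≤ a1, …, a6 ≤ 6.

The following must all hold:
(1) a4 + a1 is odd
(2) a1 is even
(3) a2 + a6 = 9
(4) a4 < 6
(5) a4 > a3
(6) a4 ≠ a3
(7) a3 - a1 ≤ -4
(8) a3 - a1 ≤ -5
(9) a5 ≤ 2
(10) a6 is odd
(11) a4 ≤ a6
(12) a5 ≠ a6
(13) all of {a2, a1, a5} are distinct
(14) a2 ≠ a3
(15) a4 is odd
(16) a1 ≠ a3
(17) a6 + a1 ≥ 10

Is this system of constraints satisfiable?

Take a1 = 6, a2 = 4, a3 = 1, a4 = 5, a5 = 2, a6 = 5. Then constraint 3: a2 + a6 = 9; constraint 7: a3 - a1 = -5; constraint 8: a3 - a1 = -5, and every other listed constraint is also met.

Satisfiable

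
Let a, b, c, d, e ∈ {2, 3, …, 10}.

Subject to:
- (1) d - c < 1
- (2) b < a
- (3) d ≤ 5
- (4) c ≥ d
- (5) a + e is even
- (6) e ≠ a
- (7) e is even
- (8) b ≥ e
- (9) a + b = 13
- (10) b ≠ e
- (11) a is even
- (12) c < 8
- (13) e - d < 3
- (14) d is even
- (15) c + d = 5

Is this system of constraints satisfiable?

Satisfiable

Setting (a, b, c, d, e) = (8, 5, 3, 2, 2) satisfies everything: constraint 1: d - c = -1; constraint 9: a + b = 13, and the others follow.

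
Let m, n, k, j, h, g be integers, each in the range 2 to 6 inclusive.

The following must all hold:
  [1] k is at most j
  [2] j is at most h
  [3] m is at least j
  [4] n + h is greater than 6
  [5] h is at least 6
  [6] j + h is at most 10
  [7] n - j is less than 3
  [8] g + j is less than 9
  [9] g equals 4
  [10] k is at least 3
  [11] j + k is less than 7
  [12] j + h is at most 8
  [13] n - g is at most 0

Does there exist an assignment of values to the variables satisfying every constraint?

From constraints 1 and 10: j ≥ k ≥ 3. From constraint 5: h ≥ 6. Hence j + h ≥ 9. But constraint 12 requires j + h ≤ 8, and 8 < 9. Contradiction.

Unsatisfiable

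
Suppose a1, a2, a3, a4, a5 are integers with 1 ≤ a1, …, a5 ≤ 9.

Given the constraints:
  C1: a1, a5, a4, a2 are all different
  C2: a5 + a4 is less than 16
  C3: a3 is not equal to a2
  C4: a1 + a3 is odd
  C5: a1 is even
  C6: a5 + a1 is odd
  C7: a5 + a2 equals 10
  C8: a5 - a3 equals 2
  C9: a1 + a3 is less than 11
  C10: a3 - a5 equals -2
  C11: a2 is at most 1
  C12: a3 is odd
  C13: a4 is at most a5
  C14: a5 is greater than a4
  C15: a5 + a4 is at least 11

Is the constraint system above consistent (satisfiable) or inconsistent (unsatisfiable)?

The assignment a1 = 2, a2 = 1, a3 = 7, a4 = 5, a5 = 9 works:
  constraint 2 holds since a5 + a4 = 14.
  constraint 7 holds since a5 + a2 = 10.
The rest check out directly.

Satisfiable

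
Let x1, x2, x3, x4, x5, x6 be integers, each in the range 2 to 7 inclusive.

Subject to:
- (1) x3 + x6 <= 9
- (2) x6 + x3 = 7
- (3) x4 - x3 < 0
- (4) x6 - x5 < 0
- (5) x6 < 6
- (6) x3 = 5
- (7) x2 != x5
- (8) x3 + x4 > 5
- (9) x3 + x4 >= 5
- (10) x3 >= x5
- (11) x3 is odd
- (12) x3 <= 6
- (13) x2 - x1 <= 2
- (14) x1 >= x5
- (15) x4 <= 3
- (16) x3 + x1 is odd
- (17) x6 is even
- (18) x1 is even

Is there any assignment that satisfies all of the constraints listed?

Try x1 = 4, x2 = 3, x3 = 5, x4 = 2, x5 = 4, x6 = 2.
Check constraint 1: x3 + x6 = 7; constraint 2: x6 + x3 = 7; constraint 3: x4 - x3 = -3. The remaining constraints are straightforward to verify.

Satisfiable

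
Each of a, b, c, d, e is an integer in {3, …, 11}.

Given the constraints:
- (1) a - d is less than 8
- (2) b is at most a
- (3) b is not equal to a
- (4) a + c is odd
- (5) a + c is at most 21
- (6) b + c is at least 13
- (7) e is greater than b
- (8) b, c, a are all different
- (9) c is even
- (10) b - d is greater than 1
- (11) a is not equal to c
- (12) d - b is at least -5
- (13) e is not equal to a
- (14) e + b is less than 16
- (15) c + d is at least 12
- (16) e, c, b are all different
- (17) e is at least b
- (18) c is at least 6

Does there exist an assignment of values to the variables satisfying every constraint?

Satisfiable

The assignment a = 11, b = 6, c = 10, d = 4, e = 9 works:
  constraint 1 holds since a - d = 7.
  constraint 5 holds since a + c = 21.
The rest check out directly.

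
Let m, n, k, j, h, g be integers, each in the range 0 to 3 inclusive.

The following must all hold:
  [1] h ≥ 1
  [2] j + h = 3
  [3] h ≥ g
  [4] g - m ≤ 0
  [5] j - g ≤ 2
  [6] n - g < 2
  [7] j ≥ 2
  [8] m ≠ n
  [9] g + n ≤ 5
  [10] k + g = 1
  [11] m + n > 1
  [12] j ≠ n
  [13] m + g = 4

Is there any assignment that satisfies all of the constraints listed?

Satisfiable

One satisfying assignment is m = 3, n = 1, k = 0, j = 2, h = 1, g = 1.
For the less obvious constraints — constraint 2: j + h = 3; constraint 4: g - m = -2 — and the others hold by inspection.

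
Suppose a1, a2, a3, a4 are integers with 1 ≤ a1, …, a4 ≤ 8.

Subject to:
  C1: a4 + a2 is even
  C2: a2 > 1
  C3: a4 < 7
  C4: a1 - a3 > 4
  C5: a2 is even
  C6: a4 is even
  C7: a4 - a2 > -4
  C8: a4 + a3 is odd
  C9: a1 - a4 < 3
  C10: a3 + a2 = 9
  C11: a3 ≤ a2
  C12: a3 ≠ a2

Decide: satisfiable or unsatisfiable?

The assignment a1 = 8, a2 = 8, a3 = 1, a4 = 6 works:
  constraint 4 holds since a1 - a3 = 7.
  constraint 7 holds since a4 - a2 = -2.
The rest check out directly.

Satisfiable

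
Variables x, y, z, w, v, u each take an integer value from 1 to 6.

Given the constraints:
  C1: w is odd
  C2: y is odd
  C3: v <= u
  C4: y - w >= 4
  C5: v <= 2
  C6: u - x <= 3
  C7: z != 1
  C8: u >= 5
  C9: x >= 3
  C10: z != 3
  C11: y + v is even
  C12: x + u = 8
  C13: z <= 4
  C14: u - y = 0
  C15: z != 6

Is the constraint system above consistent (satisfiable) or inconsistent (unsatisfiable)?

The assignment x = 3, y = 5, z = 4, w = 1, v = 1, u = 5 works:
  constraint 4 holds since y - w = 4.
  constraint 6 holds since u - x = 2.
  constraint 12 holds since x + u = 8.
The rest check out directly.

Satisfiable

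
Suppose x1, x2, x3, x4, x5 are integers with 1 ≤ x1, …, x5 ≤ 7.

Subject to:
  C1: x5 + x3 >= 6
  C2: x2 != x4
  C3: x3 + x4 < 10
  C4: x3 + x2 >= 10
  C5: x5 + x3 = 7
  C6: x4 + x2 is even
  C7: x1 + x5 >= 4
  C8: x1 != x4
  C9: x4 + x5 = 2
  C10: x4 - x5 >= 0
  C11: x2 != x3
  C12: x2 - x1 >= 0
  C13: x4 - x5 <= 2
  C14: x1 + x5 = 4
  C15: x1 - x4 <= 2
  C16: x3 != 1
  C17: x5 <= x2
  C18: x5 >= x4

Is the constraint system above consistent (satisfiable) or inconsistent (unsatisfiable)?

Satisfiable

The assignment x1 = 3, x2 = 5, x3 = 6, x4 = 1, x5 = 1 works:
  constraint 1 holds since x5 + x3 = 7.
  constraint 3 holds since x3 + x4 = 7.
  constraint 4 holds since x3 + x2 = 11.
The rest check out directly.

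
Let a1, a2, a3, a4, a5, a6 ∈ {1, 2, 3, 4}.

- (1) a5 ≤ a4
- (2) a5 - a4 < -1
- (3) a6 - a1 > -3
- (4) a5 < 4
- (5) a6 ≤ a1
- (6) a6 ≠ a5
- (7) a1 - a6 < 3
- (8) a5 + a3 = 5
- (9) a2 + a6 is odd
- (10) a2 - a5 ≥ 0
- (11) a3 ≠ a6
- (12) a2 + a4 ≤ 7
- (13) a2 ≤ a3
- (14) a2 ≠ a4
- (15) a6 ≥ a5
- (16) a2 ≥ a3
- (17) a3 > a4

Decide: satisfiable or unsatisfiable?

Satisfiable

Try a1 = 4, a2 = 4, a3 = 4, a4 = 3, a5 = 1, a6 = 3.
Check constraint 2: a5 - a4 = -2; constraint 3: a6 - a1 = -1. The remaining constraints are straightforward to verify.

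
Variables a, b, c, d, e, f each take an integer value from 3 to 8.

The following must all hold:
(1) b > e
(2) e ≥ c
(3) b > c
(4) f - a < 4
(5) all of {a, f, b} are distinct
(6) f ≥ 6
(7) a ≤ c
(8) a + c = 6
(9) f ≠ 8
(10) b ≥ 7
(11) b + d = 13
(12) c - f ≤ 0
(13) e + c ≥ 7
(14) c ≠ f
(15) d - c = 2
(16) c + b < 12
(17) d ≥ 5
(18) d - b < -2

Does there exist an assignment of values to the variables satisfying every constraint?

Satisfiable

One satisfying assignment is a = 3, b = 8, c = 3, d = 5, e = 4, f = 6.
For the less obvious constraints — constraint 4: f - a = 3; constraint 8: a + c = 6; constraint 11: b + d = 13 — and the others hold by inspection.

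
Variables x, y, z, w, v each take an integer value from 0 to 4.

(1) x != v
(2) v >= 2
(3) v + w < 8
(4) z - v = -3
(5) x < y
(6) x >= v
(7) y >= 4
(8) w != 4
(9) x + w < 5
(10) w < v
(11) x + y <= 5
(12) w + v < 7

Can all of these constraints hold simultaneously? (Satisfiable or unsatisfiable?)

Unsatisfiable

From constraints 2 and 6: x ≥ v ≥ 2. From constraint 7: y ≥ 4. Hence x + y ≥ 6. But constraint 11 requires x + y ≤ 5, and 5 < 6. Contradiction.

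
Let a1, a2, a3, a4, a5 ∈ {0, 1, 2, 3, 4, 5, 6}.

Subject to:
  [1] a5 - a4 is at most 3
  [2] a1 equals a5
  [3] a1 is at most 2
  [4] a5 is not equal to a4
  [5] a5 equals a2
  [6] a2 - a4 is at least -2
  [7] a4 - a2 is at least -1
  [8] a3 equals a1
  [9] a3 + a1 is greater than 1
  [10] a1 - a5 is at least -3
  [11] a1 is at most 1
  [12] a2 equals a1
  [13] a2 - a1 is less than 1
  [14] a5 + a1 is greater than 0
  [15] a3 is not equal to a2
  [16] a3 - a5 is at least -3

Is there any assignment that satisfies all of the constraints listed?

From constraints 2, 5, and 8, a3 = a1 = a5 = a2, so a3 = a2. But constraint 15 says a3 ≠ a2. Contradiction.

Unsatisfiable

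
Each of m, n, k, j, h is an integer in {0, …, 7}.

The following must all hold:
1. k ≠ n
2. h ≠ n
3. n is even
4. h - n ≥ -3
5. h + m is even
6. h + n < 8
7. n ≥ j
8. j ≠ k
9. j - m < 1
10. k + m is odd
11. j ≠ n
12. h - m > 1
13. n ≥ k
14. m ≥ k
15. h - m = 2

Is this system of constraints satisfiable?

Satisfiable

The assignment m = 1, n = 4, k = 0, j = 1, h = 3 works:
  constraint 4 holds since h - n = -1.
  constraint 6 holds since h + n = 7.
  constraint 9 holds since j - m = 0.
The rest check out directly.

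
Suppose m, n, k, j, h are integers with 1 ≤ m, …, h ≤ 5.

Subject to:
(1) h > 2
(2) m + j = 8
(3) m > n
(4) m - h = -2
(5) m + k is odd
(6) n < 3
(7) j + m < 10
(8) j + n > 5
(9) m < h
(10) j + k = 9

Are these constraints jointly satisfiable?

Satisfiable

Setting (m, n, k, j, h) = (3, 1, 4, 5, 5) satisfies everything: constraint 2: m + j = 8; constraint 4: m - h = -2, and the others follow.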